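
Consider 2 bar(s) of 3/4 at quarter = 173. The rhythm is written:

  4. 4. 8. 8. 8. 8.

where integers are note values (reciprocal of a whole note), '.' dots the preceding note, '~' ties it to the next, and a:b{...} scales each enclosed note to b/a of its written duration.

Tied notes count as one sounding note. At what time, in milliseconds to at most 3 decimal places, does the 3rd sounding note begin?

note 3 onset = 3b = 1040.462ms

1. 0.0ms @ 0 + 520.231ms (3/2)
2. 520.231ms @ 3/2 + 520.231ms (3/2)
3. 1040.462ms @ 3 + 260.116ms (3/4)
4. 1300.578ms @ 15/4 + 260.116ms (3/4)
5. 1560.694ms @ 9/2 + 260.116ms (3/4)
6. 1820.809ms @ 21/4 + 260.116ms (3/4)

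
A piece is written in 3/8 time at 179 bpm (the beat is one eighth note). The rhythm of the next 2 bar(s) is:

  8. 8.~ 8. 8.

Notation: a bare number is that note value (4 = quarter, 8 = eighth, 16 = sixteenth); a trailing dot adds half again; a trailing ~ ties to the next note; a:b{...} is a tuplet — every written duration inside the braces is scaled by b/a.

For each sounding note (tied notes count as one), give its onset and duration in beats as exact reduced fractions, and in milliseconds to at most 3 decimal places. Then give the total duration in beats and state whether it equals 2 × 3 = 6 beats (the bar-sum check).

1) 0.0ms=0b +502.793ms=3/2b
2) 502.793ms=3/2b +1005.587ms=3b
3) 1508.38ms=9/2b +502.793ms=3/2b
Σ=6b of 6 (179bpm 3/8) — PASS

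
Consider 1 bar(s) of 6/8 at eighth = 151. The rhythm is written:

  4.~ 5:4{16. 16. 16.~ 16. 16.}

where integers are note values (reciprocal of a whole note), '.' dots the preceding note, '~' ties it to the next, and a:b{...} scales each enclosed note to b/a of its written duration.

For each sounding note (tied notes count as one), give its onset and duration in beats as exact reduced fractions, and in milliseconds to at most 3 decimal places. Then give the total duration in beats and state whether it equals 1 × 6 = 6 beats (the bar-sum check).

1) 0.0ms=0b +1430.464ms=18/5b
2) 1430.464ms=18/5b +238.411ms=3/5b
3) 1668.874ms=21/5b +476.821ms=6/5b
4) 2145.695ms=27/5b +238.411ms=3/5b
Σ=6b of 6 (151bpm 6/8) — PASS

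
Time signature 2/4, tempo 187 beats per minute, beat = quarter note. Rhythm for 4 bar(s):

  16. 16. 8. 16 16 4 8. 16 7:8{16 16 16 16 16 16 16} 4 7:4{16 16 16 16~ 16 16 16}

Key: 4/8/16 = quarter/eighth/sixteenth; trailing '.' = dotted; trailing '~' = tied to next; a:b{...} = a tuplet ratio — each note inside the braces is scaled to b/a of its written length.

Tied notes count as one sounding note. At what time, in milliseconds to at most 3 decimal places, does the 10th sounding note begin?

1. 0.0ms @ 0 + 120.321ms (3/8)
2. 120.321ms @ 3/8 + 120.321ms (3/8)
3. 240.642ms @ 3/4 + 240.642ms (3/4)
4. 481.283ms @ 3/2 + 80.214ms (1/4)
5. 561.497ms @ 7/4 + 80.214ms (1/4)
6. 641.711ms @ 2 + 320.856ms (1)
7. 962.567ms @ 3 + 240.642ms (3/4)
8. 1203.209ms @ 15/4 + 80.214ms (1/4)
9. 1283.422ms @ 4 + 91.673ms (2/7)
10. 1375.095ms @ 30/7 + 91.673ms (2/7)
11. 1466.769ms @ 32/7 + 91.673ms (2/7)
12. 1558.442ms @ 34/7 + 91.673ms (2/7)
13. 1650.115ms @ 36/7 + 91.673ms (2/7)
14. 1741.788ms @ 38/7 + 91.673ms (2/7)
15. 1833.461ms @ 40/7 + 91.673ms (2/7)
16. 1925.134ms @ 6 + 320.856ms (1)
17. 2245.989ms @ 7 + 45.837ms (1/7)
18. 2291.826ms @ 50/7 + 45.837ms (1/7)
19. 2337.662ms @ 51/7 + 45.837ms (1/7)
20. 2383.499ms @ 52/7 + 91.673ms (2/7)
21. 2475.172ms @ 54/7 + 45.837ms (1/7)
22. 2521.008ms @ 55/7 + 45.837ms (1/7)

note 10 onset = 30/7b = 1375.095ms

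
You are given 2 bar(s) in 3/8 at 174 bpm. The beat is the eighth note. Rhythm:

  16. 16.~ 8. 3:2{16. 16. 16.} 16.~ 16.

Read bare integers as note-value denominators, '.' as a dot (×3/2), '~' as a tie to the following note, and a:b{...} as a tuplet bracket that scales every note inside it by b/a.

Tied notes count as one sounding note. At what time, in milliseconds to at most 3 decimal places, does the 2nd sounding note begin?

1. 0.0ms @ 0 + 258.621ms (3/4)
2. 258.621ms @ 3/4 + 775.862ms (9/4)
3. 1034.483ms @ 3 + 172.414ms (1/2)
4. 1206.897ms @ 7/2 + 172.414ms (1/2)
5. 1379.31ms @ 4 + 172.414ms (1/2)
6. 1551.724ms @ 9/2 + 517.241ms (3/2)

note 2 onset = 3/4b = 258.621ms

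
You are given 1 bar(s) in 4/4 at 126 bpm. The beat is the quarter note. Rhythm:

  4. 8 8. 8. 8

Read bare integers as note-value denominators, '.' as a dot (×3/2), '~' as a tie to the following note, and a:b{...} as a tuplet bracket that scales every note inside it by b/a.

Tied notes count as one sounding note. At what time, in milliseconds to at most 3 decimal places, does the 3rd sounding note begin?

note 3 onset = 2b = 952.381ms

1. 0.0ms @ 0 + 714.286ms (3/2)
2. 714.286ms @ 3/2 + 238.095ms (1/2)
3. 952.381ms @ 2 + 357.143ms (3/4)
4. 1309.524ms @ 11/4 + 357.143ms (3/4)
5. 1666.667ms @ 7/2 + 238.095ms (1/2)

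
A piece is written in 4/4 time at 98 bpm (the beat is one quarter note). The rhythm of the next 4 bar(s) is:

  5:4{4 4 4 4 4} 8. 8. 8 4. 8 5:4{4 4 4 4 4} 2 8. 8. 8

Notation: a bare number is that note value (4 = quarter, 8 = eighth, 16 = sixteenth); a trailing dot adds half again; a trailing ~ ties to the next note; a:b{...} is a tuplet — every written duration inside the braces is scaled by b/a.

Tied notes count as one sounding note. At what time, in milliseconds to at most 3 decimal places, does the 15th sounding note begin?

note 15 onset = 56/5b = 6857.143ms

1. 0.0ms @ 0 + 489.796ms (4/5)
2. 489.796ms @ 4/5 + 489.796ms (4/5)
3. 979.592ms @ 8/5 + 489.796ms (4/5)
4. 1469.388ms @ 12/5 + 489.796ms (4/5)
5. 1959.184ms @ 16/5 + 489.796ms (4/5)
6. 2448.98ms @ 4 + 459.184ms (3/4)
7. 2908.163ms @ 19/4 + 459.184ms (3/4)
8. 3367.347ms @ 11/2 + 306.122ms (1/2)
9. 3673.469ms @ 6 + 918.367ms (3/2)
10. 4591.837ms @ 15/2 + 306.122ms (1/2)
11. 4897.959ms @ 8 + 489.796ms (4/5)
12. 5387.755ms @ 44/5 + 489.796ms (4/5)
13. 5877.551ms @ 48/5 + 489.796ms (4/5)
14. 6367.347ms @ 52/5 + 489.796ms (4/5)
15. 6857.143ms @ 56/5 + 489.796ms (4/5)
16. 7346.939ms @ 12 + 1224.49ms (2)
17. 8571.429ms @ 14 + 459.184ms (3/4)
18. 9030.612ms @ 59/4 + 459.184ms (3/4)
19. 9489.796ms @ 31/2 + 306.122ms (1/2)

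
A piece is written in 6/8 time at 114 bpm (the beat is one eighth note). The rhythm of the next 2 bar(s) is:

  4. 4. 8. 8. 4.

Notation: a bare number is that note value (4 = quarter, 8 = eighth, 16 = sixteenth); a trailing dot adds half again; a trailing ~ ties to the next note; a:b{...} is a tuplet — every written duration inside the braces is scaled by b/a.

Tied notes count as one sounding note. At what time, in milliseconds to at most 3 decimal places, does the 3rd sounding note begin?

1. 0.0ms @ 0 + 1578.947ms (3)
2. 1578.947ms @ 3 + 1578.947ms (3)
3. 3157.895ms @ 6 + 789.474ms (3/2)
4. 3947.368ms @ 15/2 + 789.474ms (3/2)
5. 4736.842ms @ 9 + 1578.947ms (3)

note 3 onset = 6b = 3157.895ms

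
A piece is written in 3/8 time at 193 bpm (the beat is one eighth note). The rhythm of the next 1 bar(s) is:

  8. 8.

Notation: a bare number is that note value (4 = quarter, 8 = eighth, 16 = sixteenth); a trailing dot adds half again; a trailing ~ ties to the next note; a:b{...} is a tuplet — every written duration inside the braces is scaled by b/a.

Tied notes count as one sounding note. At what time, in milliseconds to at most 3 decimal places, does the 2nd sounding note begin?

note 2 onset = 3/2b = 466.321ms

1. 0.0ms @ 0 + 466.321ms (3/2)
2. 466.321ms @ 3/2 + 466.321ms (3/2)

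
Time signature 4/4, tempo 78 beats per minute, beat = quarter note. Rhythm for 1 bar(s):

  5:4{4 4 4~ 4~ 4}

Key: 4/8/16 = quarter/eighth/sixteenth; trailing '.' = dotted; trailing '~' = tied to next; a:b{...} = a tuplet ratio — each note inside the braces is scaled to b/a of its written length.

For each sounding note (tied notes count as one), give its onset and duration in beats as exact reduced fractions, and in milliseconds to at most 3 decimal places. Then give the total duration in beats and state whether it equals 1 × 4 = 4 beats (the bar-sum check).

1) 0.0ms=0b +615.385ms=4/5b
2) 615.385ms=4/5b +615.385ms=4/5b
3) 1230.769ms=8/5b +1846.154ms=12/5b
Σ=4b of 4 (78bpm 4/4) — PASS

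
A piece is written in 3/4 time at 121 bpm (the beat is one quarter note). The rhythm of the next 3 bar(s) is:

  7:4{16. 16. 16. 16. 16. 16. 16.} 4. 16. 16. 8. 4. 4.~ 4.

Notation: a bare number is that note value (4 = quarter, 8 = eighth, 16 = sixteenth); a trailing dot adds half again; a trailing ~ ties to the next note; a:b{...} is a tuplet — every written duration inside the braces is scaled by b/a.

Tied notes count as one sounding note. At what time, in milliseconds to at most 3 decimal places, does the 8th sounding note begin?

1. 0.0ms @ 0 + 106.257ms (3/14)
2. 106.257ms @ 3/14 + 106.257ms (3/14)
3. 212.515ms @ 3/7 + 106.257ms (3/14)
4. 318.772ms @ 9/14 + 106.257ms (3/14)
5. 425.03ms @ 6/7 + 106.257ms (3/14)
6. 531.287ms @ 15/14 + 106.257ms (3/14)
7. 637.544ms @ 9/7 + 106.257ms (3/14)
8. 743.802ms @ 3/2 + 743.802ms (3/2)
9. 1487.603ms @ 3 + 185.95ms (3/8)
10. 1673.554ms @ 27/8 + 185.95ms (3/8)
11. 1859.504ms @ 15/4 + 371.901ms (3/4)
12. 2231.405ms @ 9/2 + 743.802ms (3/2)
13. 2975.207ms @ 6 + 1487.603ms (3)

note 8 onset = 3/2b = 743.802ms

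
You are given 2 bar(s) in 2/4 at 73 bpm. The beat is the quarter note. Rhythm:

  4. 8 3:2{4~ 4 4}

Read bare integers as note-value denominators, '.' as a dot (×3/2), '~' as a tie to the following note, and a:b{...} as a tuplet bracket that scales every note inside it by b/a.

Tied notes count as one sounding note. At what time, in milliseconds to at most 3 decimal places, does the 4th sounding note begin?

note 4 onset = 10/3b = 2739.726ms

1. 0.0ms @ 0 + 1232.877ms (3/2)
2. 1232.877ms @ 3/2 + 410.959ms (1/2)
3. 1643.836ms @ 2 + 1095.89ms (4/3)
4. 2739.726ms @ 10/3 + 547.945ms (2/3)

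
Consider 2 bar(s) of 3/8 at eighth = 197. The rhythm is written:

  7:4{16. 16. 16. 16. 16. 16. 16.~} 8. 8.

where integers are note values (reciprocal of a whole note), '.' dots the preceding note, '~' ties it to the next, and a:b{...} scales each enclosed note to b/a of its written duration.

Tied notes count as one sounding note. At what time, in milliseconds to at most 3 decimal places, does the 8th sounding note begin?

1. 0.0ms @ 0 + 130.529ms (3/7)
2. 130.529ms @ 3/7 + 130.529ms (3/7)
3. 261.059ms @ 6/7 + 130.529ms (3/7)
4. 391.588ms @ 9/7 + 130.529ms (3/7)
5. 522.117ms @ 12/7 + 130.529ms (3/7)
6. 652.647ms @ 15/7 + 130.529ms (3/7)
7. 783.176ms @ 18/7 + 587.382ms (27/14)
8. 1370.558ms @ 9/2 + 456.853ms (3/2)

note 8 onset = 9/2b = 1370.558ms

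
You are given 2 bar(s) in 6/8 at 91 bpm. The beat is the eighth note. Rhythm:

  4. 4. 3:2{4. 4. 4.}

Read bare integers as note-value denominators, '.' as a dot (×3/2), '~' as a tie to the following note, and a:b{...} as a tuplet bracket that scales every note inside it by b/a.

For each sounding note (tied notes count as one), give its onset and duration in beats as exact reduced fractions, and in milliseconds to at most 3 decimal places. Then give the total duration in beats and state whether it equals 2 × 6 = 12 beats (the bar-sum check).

1) 0.0ms=0b +1978.022ms=3b
2) 1978.022ms=3b +1978.022ms=3b
3) 3956.044ms=6b +1318.681ms=2b
4) 5274.725ms=8b +1318.681ms=2b
5) 6593.407ms=10b +1318.681ms=2b
Σ=12b of 12 (91bpm 6/8) — PASS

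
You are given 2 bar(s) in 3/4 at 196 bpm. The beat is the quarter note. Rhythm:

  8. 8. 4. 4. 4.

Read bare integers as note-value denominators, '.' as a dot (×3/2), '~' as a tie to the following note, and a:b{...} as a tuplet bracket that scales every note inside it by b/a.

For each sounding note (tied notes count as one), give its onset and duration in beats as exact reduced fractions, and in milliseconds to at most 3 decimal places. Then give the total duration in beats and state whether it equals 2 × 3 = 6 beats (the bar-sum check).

1) 0.0ms=0b +229.592ms=3/4b
2) 229.592ms=3/4b +229.592ms=3/4b
3) 459.184ms=3/2b +459.184ms=3/2b
4) 918.367ms=3b +459.184ms=3/2b
5) 1377.551ms=9/2b +459.184ms=3/2b
Σ=6b of 6 (196bpm 3/4) — PASS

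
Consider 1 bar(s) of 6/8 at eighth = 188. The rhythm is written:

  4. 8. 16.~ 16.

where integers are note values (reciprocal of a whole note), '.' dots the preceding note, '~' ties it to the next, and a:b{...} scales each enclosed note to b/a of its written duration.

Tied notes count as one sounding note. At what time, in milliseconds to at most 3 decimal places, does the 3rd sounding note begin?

1. 0.0ms @ 0 + 957.447ms (3)
2. 957.447ms @ 3 + 478.723ms (3/2)
3. 1436.17ms @ 9/2 + 478.723ms (3/2)

note 3 onset = 9/2b = 1436.17ms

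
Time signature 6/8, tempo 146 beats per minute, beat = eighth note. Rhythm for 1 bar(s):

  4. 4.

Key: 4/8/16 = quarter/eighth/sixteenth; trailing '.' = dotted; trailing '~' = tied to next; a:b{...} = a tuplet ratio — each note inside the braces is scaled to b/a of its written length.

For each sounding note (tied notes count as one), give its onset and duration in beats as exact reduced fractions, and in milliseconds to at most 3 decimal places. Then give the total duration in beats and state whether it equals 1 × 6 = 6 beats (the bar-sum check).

1) 0.0ms=0b +1232.877ms=3b
2) 1232.877ms=3b +1232.877ms=3b
Σ=6b of 6 (146bpm 6/8) — PASS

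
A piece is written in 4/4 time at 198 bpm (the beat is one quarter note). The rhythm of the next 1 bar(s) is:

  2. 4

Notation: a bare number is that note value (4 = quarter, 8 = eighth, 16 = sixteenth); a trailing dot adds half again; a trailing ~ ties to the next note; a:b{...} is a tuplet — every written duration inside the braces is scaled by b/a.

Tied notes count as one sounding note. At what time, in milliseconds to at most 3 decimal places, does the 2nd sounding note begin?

note 2 onset = 3b = 909.091ms

1. 0.0ms @ 0 + 909.091ms (3)
2. 909.091ms @ 3 + 303.03ms (1)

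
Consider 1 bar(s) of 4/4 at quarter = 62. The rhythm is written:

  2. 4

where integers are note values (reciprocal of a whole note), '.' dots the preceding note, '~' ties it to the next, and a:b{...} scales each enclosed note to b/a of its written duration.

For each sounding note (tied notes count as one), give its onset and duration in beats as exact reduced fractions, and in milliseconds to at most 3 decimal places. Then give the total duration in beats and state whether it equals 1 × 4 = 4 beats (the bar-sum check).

1) 0.0ms=0b +2903.226ms=3b
2) 2903.226ms=3b +967.742ms=1b
Σ=4b of 4 (62bpm 4/4) — PASS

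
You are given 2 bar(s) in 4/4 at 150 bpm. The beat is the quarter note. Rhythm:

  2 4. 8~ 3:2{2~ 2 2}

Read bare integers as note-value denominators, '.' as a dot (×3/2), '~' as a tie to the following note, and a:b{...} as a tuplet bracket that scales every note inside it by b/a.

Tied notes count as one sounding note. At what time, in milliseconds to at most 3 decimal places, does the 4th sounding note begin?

note 4 onset = 20/3b = 2666.667ms

1. 0.0ms @ 0 + 800.0ms (2)
2. 800.0ms @ 2 + 600.0ms (3/2)
3. 1400.0ms @ 7/2 + 1266.667ms (19/6)
4. 2666.667ms @ 20/3 + 533.333ms (4/3)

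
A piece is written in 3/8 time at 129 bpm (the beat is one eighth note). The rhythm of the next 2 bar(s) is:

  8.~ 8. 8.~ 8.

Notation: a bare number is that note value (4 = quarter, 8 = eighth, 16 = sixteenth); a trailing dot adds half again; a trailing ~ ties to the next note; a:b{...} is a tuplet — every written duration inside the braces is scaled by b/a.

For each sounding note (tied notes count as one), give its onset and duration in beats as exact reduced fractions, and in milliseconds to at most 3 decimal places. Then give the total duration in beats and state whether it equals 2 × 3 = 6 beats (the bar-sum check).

1) 0.0ms=0b +1395.349ms=3b
2) 1395.349ms=3b +1395.349ms=3b
Σ=6b of 6 (129bpm 3/8) — PASS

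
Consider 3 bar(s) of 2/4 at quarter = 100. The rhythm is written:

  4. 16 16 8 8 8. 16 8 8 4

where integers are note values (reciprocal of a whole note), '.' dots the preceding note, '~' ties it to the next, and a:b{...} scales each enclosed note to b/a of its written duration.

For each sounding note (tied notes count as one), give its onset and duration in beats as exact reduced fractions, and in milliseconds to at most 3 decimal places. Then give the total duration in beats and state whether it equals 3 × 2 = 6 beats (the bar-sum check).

1) 0.0ms=0b +900.0ms=3/2b
2) 900.0ms=3/2b +150.0ms=1/4b
3) 1050.0ms=7/4b +150.0ms=1/4b
4) 1200.0ms=2b +300.0ms=1/2b
5) 1500.0ms=5/2b +300.0ms=1/2b
6) 1800.0ms=3b +450.0ms=3/4b
7) 2250.0ms=15/4b +150.0ms=1/4b
8) 2400.0ms=4b +300.0ms=1/2b
9) 2700.0ms=9/2b +300.0ms=1/2b
10) 3000.0ms=5b +600.0ms=1b
Σ=6b of 6 (100bpm 2/4) — PASS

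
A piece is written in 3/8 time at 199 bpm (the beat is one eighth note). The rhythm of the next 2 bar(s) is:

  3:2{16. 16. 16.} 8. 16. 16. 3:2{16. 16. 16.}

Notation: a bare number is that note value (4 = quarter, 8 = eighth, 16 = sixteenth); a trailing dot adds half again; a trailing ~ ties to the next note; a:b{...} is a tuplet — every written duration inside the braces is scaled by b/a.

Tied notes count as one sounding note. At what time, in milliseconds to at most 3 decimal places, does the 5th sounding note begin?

1. 0.0ms @ 0 + 150.754ms (1/2)
2. 150.754ms @ 1/2 + 150.754ms (1/2)
3. 301.508ms @ 1 + 150.754ms (1/2)
4. 452.261ms @ 3/2 + 452.261ms (3/2)
5. 904.523ms @ 3 + 226.131ms (3/4)
6. 1130.653ms @ 15/4 + 226.131ms (3/4)
7. 1356.784ms @ 9/2 + 150.754ms (1/2)
8. 1507.538ms @ 5 + 150.754ms (1/2)
9. 1658.291ms @ 11/2 + 150.754ms (1/2)

note 5 onset = 3b = 904.523ms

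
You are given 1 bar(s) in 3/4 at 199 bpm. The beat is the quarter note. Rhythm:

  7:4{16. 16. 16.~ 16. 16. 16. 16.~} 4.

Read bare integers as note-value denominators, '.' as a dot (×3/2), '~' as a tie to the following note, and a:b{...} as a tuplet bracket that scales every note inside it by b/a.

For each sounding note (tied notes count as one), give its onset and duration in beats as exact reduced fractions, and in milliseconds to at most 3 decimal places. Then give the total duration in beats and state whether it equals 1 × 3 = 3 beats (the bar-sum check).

1) 0.0ms=0b +64.609ms=3/14b
2) 64.609ms=3/14b +64.609ms=3/14b
3) 129.218ms=3/7b +129.218ms=3/7b
4) 258.435ms=6/7b +64.609ms=3/14b
5) 323.044ms=15/14b +64.609ms=3/14b
6) 387.653ms=9/7b +516.87ms=12/7b
Σ=3b of 3 (199bpm 3/4) — PASS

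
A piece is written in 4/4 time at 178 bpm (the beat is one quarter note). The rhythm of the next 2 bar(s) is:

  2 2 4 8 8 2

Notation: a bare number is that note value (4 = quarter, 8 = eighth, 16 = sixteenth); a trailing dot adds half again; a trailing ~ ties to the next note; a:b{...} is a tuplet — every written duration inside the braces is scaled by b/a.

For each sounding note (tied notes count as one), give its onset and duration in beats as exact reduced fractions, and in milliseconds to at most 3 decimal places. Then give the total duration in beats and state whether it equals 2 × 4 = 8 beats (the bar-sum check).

1) 0.0ms=0b +674.157ms=2b
2) 674.157ms=2b +674.157ms=2b
3) 1348.315ms=4b +337.079ms=1b
4) 1685.393ms=5b +168.539ms=1/2b
5) 1853.933ms=11/2b +168.539ms=1/2b
6) 2022.472ms=6b +674.157ms=2b
Σ=8b of 8 (178bpm 4/4) — PASS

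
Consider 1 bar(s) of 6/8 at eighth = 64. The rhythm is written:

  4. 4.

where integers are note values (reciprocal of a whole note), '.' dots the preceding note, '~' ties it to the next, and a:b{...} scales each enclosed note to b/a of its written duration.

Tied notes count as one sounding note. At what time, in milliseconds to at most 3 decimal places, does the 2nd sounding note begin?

1. 0.0ms @ 0 + 2812.5ms (3)
2. 2812.5ms @ 3 + 2812.5ms (3)

note 2 onset = 3b = 2812.5ms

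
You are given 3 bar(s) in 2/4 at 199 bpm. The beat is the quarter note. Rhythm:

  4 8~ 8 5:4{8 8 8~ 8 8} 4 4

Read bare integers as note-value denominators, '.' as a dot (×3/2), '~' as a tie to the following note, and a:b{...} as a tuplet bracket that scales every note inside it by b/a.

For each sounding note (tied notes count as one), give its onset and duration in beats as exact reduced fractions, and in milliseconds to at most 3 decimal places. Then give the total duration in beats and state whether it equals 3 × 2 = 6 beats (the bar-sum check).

1) 0.0ms=0b +301.508ms=1b
2) 301.508ms=1b +301.508ms=1b
3) 603.015ms=2b +120.603ms=2/5b
4) 723.618ms=12/5b +120.603ms=2/5b
5) 844.221ms=14/5b +241.206ms=4/5b
6) 1085.427ms=18/5b +120.603ms=2/5b
7) 1206.03ms=4b +301.508ms=1b
8) 1507.538ms=5b +301.508ms=1b
Σ=6b of 6 (199bpm 2/4) — PASS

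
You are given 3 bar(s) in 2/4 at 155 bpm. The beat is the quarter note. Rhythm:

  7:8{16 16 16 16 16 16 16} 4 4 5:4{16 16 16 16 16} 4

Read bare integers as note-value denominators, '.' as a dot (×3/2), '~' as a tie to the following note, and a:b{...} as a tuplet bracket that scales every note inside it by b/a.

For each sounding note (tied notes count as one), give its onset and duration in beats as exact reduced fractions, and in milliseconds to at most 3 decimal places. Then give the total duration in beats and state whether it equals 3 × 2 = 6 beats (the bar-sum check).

1) 0.0ms=0b +110.599ms=2/7b
2) 110.599ms=2/7b +110.599ms=2/7b
3) 221.198ms=4/7b +110.599ms=2/7b
4) 331.797ms=6/7b +110.599ms=2/7b
5) 442.396ms=8/7b +110.599ms=2/7b
6) 552.995ms=10/7b +110.599ms=2/7b
7) 663.594ms=12/7b +110.599ms=2/7b
8) 774.194ms=2b +387.097ms=1b
9) 1161.29ms=3b +387.097ms=1b
10) 1548.387ms=4b +77.419ms=1/5b
11) 1625.806ms=21/5b +77.419ms=1/5b
12) 1703.226ms=22/5b +77.419ms=1/5b
13) 1780.645ms=23/5b +77.419ms=1/5b
14) 1858.065ms=24/5b +77.419ms=1/5b
15) 1935.484ms=5b +387.097ms=1b
Σ=6b of 6 (155bpm 2/4) — PASS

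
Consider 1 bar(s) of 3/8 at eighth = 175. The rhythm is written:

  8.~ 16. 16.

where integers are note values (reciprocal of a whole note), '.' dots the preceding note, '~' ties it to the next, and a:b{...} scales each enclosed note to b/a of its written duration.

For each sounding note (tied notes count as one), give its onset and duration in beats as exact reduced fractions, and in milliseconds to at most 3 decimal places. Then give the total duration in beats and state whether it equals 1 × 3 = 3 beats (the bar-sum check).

1) 0.0ms=0b +771.429ms=9/4b
2) 771.429ms=9/4b +257.143ms=3/4b
Σ=3b of 3 (175bpm 3/8) — PASS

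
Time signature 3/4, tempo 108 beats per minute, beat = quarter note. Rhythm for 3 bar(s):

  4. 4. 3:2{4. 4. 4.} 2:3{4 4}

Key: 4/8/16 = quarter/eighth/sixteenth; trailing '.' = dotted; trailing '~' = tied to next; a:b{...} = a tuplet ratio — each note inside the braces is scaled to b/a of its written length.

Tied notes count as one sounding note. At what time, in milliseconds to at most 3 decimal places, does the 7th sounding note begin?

note 7 onset = 15/2b = 4166.667ms

1. 0.0ms @ 0 + 833.333ms (3/2)
2. 833.333ms @ 3/2 + 833.333ms (3/2)
3. 1666.667ms @ 3 + 555.556ms (1)
4. 2222.222ms @ 4 + 555.556ms (1)
5. 2777.778ms @ 5 + 555.556ms (1)
6. 3333.333ms @ 6 + 833.333ms (3/2)
7. 4166.667ms @ 15/2 + 833.333ms (3/2)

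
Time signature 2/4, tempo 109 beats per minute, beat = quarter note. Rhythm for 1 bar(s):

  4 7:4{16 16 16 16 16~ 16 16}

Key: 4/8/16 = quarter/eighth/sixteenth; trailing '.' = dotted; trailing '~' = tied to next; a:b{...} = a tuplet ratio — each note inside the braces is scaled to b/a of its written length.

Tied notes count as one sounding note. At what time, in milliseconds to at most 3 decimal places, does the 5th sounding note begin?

1. 0.0ms @ 0 + 550.459ms (1)
2. 550.459ms @ 1 + 78.637ms (1/7)
3. 629.096ms @ 8/7 + 78.637ms (1/7)
4. 707.733ms @ 9/7 + 78.637ms (1/7)
5. 786.37ms @ 10/7 + 78.637ms (1/7)
6. 865.007ms @ 11/7 + 157.274ms (2/7)
7. 1022.28ms @ 13/7 + 78.637ms (1/7)

note 5 onset = 10/7b = 786.37ms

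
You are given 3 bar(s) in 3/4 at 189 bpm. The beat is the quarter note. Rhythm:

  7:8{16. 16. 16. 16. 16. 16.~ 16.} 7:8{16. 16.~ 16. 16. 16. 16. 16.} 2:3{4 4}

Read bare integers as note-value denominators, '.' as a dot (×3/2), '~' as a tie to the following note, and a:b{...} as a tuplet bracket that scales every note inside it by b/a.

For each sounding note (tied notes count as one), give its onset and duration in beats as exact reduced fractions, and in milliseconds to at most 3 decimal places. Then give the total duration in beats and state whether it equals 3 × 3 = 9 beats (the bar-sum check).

1) 0.0ms=0b +136.054ms=3/7b
2) 136.054ms=3/7b +136.054ms=3/7b
3) 272.109ms=6/7b +136.054ms=3/7b
4) 408.163ms=9/7b +136.054ms=3/7b
5) 544.218ms=12/7b +136.054ms=3/7b
6) 680.272ms=15/7b +272.109ms=6/7b
7) 952.381ms=3b +136.054ms=3/7b
8) 1088.435ms=24/7b +272.109ms=6/7b
9) 1360.544ms=30/7b +136.054ms=3/7b
10) 1496.599ms=33/7b +136.054ms=3/7b
11) 1632.653ms=36/7b +136.054ms=3/7b
12) 1768.707ms=39/7b +136.054ms=3/7b
13) 1904.762ms=6b +476.19ms=3/2b
14) 2380.952ms=15/2b +476.19ms=3/2b
Σ=9b of 9 (189bpm 3/4) — PASS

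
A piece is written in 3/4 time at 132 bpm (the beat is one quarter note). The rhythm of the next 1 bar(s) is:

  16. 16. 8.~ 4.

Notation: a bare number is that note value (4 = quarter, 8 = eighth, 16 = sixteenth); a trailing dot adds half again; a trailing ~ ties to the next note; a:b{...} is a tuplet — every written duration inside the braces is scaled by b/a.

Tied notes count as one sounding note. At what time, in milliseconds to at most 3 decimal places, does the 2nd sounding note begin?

note 2 onset = 3/8b = 170.455ms

1. 0.0ms @ 0 + 170.455ms (3/8)
2. 170.455ms @ 3/8 + 170.455ms (3/8)
3. 340.909ms @ 3/4 + 1022.727ms (9/4)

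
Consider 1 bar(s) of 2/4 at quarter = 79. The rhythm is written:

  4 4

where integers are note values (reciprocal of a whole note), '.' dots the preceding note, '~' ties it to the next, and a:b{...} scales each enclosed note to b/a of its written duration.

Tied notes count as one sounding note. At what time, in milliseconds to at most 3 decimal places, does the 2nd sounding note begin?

note 2 onset = 1b = 759.494ms

1. 0.0ms @ 0 + 759.494ms (1)
2. 759.494ms @ 1 + 759.494ms (1)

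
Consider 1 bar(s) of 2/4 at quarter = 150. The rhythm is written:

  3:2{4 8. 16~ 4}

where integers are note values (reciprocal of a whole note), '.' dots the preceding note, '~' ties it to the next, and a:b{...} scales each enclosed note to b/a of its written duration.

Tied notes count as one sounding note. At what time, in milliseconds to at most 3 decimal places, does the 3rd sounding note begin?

note 3 onset = 7/6b = 466.667ms

1. 0.0ms @ 0 + 266.667ms (2/3)
2. 266.667ms @ 2/3 + 200.0ms (1/2)
3. 466.667ms @ 7/6 + 333.333ms (5/6)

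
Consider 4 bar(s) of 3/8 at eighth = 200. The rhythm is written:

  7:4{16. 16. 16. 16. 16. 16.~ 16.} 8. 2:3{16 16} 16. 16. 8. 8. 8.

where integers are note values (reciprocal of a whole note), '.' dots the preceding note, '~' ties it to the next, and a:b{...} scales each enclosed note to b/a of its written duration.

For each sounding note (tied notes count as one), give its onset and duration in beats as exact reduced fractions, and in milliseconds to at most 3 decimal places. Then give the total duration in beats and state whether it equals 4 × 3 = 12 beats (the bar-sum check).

1) 0.0ms=0b +128.571ms=3/7b
2) 128.571ms=3/7b +128.571ms=3/7b
3) 257.143ms=6/7b +128.571ms=3/7b
4) 385.714ms=9/7b +128.571ms=3/7b
5) 514.286ms=12/7b +128.571ms=3/7b
6) 642.857ms=15/7b +257.143ms=6/7b
7) 900.0ms=3b +450.0ms=3/2b
8) 1350.0ms=9/2b +225.0ms=3/4b
9) 1575.0ms=21/4b +225.0ms=3/4b
10) 1800.0ms=6b +225.0ms=3/4b
11) 2025.0ms=27/4b +225.0ms=3/4b
12) 2250.0ms=15/2b +450.0ms=3/2b
13) 2700.0ms=9b +450.0ms=3/2b
14) 3150.0ms=21/2b +450.0ms=3/2b
Σ=12b of 12 (200bpm 3/8) — PASS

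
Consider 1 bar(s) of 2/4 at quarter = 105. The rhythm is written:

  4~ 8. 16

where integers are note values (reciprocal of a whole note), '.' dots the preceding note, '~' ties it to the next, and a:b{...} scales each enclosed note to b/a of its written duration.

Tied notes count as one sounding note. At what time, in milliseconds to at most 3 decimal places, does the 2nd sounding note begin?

note 2 onset = 7/4b = 1000.0ms

1. 0.0ms @ 0 + 1000.0ms (7/4)
2. 1000.0ms @ 7/4 + 142.857ms (1/4)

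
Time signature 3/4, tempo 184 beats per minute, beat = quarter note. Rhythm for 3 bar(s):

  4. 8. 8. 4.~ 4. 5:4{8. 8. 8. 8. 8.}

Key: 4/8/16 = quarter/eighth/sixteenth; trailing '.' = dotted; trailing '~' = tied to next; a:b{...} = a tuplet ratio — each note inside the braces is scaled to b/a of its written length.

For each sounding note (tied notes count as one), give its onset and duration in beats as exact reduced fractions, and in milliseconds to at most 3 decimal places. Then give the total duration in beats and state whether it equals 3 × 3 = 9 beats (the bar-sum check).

1) 0.0ms=0b +489.13ms=3/2b
2) 489.13ms=3/2b +244.565ms=3/4b
3) 733.696ms=9/4b +244.565ms=3/4b
4) 978.261ms=3b +978.261ms=3b
5) 1956.522ms=6b +195.652ms=3/5b
6) 2152.174ms=33/5b +195.652ms=3/5b
7) 2347.826ms=36/5b +195.652ms=3/5b
8) 2543.478ms=39/5b +195.652ms=3/5b
9) 2739.13ms=42/5b +195.652ms=3/5b
Σ=9b of 9 (184bpm 3/4) — PASS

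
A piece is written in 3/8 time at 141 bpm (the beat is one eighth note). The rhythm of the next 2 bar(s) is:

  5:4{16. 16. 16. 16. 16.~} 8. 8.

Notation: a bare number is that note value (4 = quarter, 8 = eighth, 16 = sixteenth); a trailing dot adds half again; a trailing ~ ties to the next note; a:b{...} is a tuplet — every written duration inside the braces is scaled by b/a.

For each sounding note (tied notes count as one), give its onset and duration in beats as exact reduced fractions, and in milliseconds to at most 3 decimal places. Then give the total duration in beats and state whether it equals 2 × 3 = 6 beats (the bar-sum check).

1) 0.0ms=0b +255.319ms=3/5b
2) 255.319ms=3/5b +255.319ms=3/5b
3) 510.638ms=6/5b +255.319ms=3/5b
4) 765.957ms=9/5b +255.319ms=3/5b
5) 1021.277ms=12/5b +893.617ms=21/10b
6) 1914.894ms=9/2b +638.298ms=3/2b
Σ=6b of 6 (141bpm 3/8) — PASS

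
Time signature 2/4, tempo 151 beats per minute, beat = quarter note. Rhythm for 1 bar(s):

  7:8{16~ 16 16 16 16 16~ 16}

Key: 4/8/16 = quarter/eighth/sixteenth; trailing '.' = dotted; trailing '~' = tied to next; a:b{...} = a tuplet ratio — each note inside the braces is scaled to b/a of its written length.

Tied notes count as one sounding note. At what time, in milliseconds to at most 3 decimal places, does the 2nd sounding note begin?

1. 0.0ms @ 0 + 227.058ms (4/7)
2. 227.058ms @ 4/7 + 113.529ms (2/7)
3. 340.587ms @ 6/7 + 113.529ms (2/7)
4. 454.115ms @ 8/7 + 113.529ms (2/7)
5. 567.644ms @ 10/7 + 227.058ms (4/7)

note 2 onset = 4/7b = 227.058ms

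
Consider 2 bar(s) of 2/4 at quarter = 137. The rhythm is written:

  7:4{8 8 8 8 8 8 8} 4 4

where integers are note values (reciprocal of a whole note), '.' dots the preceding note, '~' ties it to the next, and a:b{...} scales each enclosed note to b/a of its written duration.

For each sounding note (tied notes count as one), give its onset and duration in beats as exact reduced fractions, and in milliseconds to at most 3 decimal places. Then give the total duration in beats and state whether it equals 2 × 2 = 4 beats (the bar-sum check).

1) 0.0ms=0b +125.13ms=2/7b
2) 125.13ms=2/7b +125.13ms=2/7b
3) 250.261ms=4/7b +125.13ms=2/7b
4) 375.391ms=6/7b +125.13ms=2/7b
5) 500.521ms=8/7b +125.13ms=2/7b
6) 625.652ms=10/7b +125.13ms=2/7b
7) 750.782ms=12/7b +125.13ms=2/7b
8) 875.912ms=2b +437.956ms=1b
9) 1313.869ms=3b +437.956ms=1b
Σ=4b of 4 (137bpm 2/4) — PASS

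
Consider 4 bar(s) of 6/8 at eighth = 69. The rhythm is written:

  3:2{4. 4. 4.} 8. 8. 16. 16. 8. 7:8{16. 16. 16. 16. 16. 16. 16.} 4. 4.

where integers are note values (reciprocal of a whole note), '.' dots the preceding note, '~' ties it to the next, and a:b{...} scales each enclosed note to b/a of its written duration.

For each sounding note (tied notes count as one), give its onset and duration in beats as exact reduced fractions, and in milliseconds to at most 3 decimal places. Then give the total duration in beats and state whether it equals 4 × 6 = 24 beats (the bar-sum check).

1) 0.0ms=0b +1739.13ms=2b
2) 1739.13ms=2b +1739.13ms=2b
3) 3478.261ms=4b +1739.13ms=2b
4) 5217.391ms=6b +1304.348ms=3/2b
5) 6521.739ms=15/2b +1304.348ms=3/2b
6) 7826.087ms=9b +652.174ms=3/4b
7) 8478.261ms=39/4b +652.174ms=3/4b
8) 9130.435ms=21/2b +1304.348ms=3/2b
9) 10434.783ms=12b +745.342ms=6/7b
10) 11180.124ms=90/7b +745.342ms=6/7b
11) 11925.466ms=96/7b +745.342ms=6/7b
12) 12670.807ms=102/7b +745.342ms=6/7b
13) 13416.149ms=108/7b +745.342ms=6/7b
14) 14161.491ms=114/7b +745.342ms=6/7b
15) 14906.832ms=120/7b +745.342ms=6/7b
16) 15652.174ms=18b +2608.696ms=3b
17) 18260.87ms=21b +2608.696ms=3b
Σ=24b of 24 (69bpm 6/8) — PASS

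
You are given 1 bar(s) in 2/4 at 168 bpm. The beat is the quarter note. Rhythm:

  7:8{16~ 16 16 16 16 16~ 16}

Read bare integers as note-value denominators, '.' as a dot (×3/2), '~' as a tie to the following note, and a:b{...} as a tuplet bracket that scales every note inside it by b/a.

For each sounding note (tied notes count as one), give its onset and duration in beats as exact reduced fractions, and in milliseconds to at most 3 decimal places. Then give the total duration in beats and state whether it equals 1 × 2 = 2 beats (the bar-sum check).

1) 0.0ms=0b +204.082ms=4/7b
2) 204.082ms=4/7b +102.041ms=2/7b
3) 306.122ms=6/7b +102.041ms=2/7b
4) 408.163ms=8/7b +102.041ms=2/7b
5) 510.204ms=10/7b +204.082ms=4/7b
Σ=2b of 2 (168bpm 2/4) — PASS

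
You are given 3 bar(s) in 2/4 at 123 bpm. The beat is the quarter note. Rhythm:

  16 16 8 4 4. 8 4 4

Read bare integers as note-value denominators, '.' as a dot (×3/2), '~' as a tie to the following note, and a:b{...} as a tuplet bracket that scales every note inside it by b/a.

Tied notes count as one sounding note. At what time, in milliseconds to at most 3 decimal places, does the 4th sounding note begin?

1. 0.0ms @ 0 + 121.951ms (1/4)
2. 121.951ms @ 1/4 + 121.951ms (1/4)
3. 243.902ms @ 1/2 + 243.902ms (1/2)
4. 487.805ms @ 1 + 487.805ms (1)
5. 975.61ms @ 2 + 731.707ms (3/2)
6. 1707.317ms @ 7/2 + 243.902ms (1/2)
7. 1951.22ms @ 4 + 487.805ms (1)
8. 2439.024ms @ 5 + 487.805ms (1)

note 4 onset = 1b = 487.805ms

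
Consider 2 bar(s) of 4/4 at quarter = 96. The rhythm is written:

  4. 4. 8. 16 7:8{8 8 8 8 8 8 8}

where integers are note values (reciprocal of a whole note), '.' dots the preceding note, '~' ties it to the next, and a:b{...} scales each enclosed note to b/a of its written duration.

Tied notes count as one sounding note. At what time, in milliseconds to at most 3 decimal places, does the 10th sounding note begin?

1. 0.0ms @ 0 + 937.5ms (3/2)
2. 937.5ms @ 3/2 + 937.5ms (3/2)
3. 1875.0ms @ 3 + 468.75ms (3/4)
4. 2343.75ms @ 15/4 + 156.25ms (1/4)
5. 2500.0ms @ 4 + 357.143ms (4/7)
6. 2857.143ms @ 32/7 + 357.143ms (4/7)
7. 3214.286ms @ 36/7 + 357.143ms (4/7)
8. 3571.429ms @ 40/7 + 357.143ms (4/7)
9. 3928.571ms @ 44/7 + 357.143ms (4/7)
10. 4285.714ms @ 48/7 + 357.143ms (4/7)
11. 4642.857ms @ 52/7 + 357.143ms (4/7)

note 10 onset = 48/7b = 4285.714ms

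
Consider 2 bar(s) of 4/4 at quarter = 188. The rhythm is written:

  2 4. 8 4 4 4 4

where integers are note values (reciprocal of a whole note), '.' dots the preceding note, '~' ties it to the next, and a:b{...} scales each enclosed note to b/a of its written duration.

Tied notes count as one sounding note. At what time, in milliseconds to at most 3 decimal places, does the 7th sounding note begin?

1. 0.0ms @ 0 + 638.298ms (2)
2. 638.298ms @ 2 + 478.723ms (3/2)
3. 1117.021ms @ 7/2 + 159.574ms (1/2)
4. 1276.596ms @ 4 + 319.149ms (1)
5. 1595.745ms @ 5 + 319.149ms (1)
6. 1914.894ms @ 6 + 319.149ms (1)
7. 2234.043ms @ 7 + 319.149ms (1)

note 7 onset = 7b = 2234.043ms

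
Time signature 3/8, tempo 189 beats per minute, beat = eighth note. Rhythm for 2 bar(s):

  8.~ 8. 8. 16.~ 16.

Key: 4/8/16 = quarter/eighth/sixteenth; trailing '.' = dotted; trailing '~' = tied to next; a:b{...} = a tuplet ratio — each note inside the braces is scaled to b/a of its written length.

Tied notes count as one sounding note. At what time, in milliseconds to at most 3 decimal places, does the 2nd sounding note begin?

1. 0.0ms @ 0 + 952.381ms (3)
2. 952.381ms @ 3 + 476.19ms (3/2)
3. 1428.571ms @ 9/2 + 476.19ms (3/2)

note 2 onset = 3b = 952.381ms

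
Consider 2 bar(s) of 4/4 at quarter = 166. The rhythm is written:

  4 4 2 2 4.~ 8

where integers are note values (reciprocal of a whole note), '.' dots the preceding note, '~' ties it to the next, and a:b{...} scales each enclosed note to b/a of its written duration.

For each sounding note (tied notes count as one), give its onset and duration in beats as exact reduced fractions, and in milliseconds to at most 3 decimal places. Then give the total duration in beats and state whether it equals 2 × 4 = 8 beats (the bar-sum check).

1) 0.0ms=0b +361.446ms=1b
2) 361.446ms=1b +361.446ms=1b
3) 722.892ms=2b +722.892ms=2b
4) 1445.783ms=4b +722.892ms=2b
5) 2168.675ms=6b +722.892ms=2b
Σ=8b of 8 (166bpm 4/4) — PASS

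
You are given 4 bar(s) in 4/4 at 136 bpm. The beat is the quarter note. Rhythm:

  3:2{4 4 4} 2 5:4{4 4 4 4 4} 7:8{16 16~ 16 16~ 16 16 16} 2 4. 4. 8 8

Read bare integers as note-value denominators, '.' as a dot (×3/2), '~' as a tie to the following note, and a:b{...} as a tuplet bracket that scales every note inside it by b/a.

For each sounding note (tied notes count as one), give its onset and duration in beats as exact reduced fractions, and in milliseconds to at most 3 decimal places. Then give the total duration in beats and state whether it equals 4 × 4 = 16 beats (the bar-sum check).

1) 0.0ms=0b +294.118ms=2/3b
2) 294.118ms=2/3b +294.118ms=2/3b
3) 588.235ms=4/3b +294.118ms=2/3b
4) 882.353ms=2b +882.353ms=2b
5) 1764.706ms=4b +352.941ms=4/5b
6) 2117.647ms=24/5b +352.941ms=4/5b
7) 2470.588ms=28/5b +352.941ms=4/5b
8) 2823.529ms=32/5b +352.941ms=4/5b
9) 3176.471ms=36/5b +352.941ms=4/5b
10) 3529.412ms=8b +126.05ms=2/7b
11) 3655.462ms=58/7b +252.101ms=4/7b
12) 3907.563ms=62/7b +252.101ms=4/7b
13) 4159.664ms=66/7b +126.05ms=2/7b
14) 4285.714ms=68/7b +126.05ms=2/7b
15) 4411.765ms=10b +882.353ms=2b
16) 5294.118ms=12b +661.765ms=3/2b
17) 5955.882ms=27/2b +661.765ms=3/2b
18) 6617.647ms=15b +220.588ms=1/2b
19) 6838.235ms=31/2b +220.588ms=1/2b
Σ=16b of 16 (136bpm 4/4) — PASS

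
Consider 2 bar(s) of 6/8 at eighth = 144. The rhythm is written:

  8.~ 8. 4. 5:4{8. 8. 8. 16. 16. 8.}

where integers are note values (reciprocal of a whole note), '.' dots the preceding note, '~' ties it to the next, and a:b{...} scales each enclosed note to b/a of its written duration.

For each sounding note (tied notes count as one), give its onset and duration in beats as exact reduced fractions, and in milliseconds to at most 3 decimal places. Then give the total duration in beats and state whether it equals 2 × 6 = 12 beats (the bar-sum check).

1) 0.0ms=0b +1250.0ms=3b
2) 1250.0ms=3b +1250.0ms=3b
3) 2500.0ms=6b +500.0ms=6/5b
4) 3000.0ms=36/5b +500.0ms=6/5b
5) 3500.0ms=42/5b +500.0ms=6/5b
6) 4000.0ms=48/5b +250.0ms=3/5b
7) 4250.0ms=51/5b +250.0ms=3/5b
8) 4500.0ms=54/5b +500.0ms=6/5b
Σ=12b of 12 (144bpm 6/8) — PASS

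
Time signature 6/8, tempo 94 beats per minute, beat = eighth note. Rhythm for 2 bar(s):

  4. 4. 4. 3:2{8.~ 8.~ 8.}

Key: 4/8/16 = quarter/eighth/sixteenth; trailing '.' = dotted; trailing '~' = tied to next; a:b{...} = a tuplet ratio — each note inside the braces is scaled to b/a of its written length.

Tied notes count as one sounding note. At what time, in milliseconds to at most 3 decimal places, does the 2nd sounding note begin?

note 2 onset = 3b = 1914.894ms

1. 0.0ms @ 0 + 1914.894ms (3)
2. 1914.894ms @ 3 + 1914.894ms (3)
3. 3829.787ms @ 6 + 1914.894ms (3)
4. 5744.681ms @ 9 + 1914.894ms (3)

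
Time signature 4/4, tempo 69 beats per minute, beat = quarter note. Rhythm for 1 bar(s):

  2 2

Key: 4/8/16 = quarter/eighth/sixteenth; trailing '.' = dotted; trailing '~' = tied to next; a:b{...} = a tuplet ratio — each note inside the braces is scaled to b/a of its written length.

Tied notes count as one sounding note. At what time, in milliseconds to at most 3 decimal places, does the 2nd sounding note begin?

note 2 onset = 2b = 1739.13ms

1. 0.0ms @ 0 + 1739.13ms (2)
2. 1739.13ms @ 2 + 1739.13ms (2)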